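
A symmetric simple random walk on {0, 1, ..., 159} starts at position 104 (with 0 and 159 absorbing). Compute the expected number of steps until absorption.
E[τ | X_0 = 104] = 5720

Let v_k = E[τ | X_0 = k]. Boundary: v_0 = v_159 = 0. Recurrence: v_k = 1 + (v_{k-1} + v_{k+1})/2 for 1 ≤ k ≤ 158. The particular solution to v_k − (v_{k-1} + v_{k+1})/2 = 1 is v_k = −k^2. Adding homogeneous solution A + B k and matching boundaries gives v_k = k (159 − k). Substituting k = 104: v_104 = 104 · 55 = 5720.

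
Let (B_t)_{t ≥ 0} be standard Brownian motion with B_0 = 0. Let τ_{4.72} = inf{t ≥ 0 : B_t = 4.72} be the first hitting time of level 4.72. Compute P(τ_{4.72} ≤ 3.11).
P(τ_{4.72} ≤ 3.11) = 2(1 − Φ(4.72/√3.11)) = 2(1 − Φ(2.6765)) ≈ 0.0074

By the reflection principle for standard BM, P(τ_b ≤ t) = 2 · P(B_t ≥ b). Since B_t ~ N(0, t), P(B_t ≥ 4.72) = 1 − Φ(4.72/√t) = 1 − Φ(4.72/√3.11) = 1 − Φ(2.6765) ≈ 0.00372. Doubling: P(τ_{4.72} ≤ 3.11) ≈ 2 · 0.00372 = 0.00744 ≈ 0.0074.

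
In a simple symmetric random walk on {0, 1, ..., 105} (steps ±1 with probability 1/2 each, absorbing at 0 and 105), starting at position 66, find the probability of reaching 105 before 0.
P(hit 105 before 0) = 66/105 = 22/35

Let u_k = P(hit 105 before 0 | start at k). Then u_0 = 0, u_105 = 1, and u_k = u_{k-1}/2 + u_{k+1}/2 for 1 ≤ k ≤ 104. This harmonic recurrence is solved by u_k = k/105, giving u_66 = 66/105 = 22/35.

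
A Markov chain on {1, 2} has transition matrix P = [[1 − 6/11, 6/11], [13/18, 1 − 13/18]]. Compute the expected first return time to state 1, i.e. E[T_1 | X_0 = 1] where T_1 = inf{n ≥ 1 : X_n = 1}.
E[T_1 | X_0 = 1] = 1/π_1 = 251/143

For an irreducible recurrent Markov chain with stationary distribution π, E[T_i | X_0 = i] = 1/π_i (Kac's formula). Here π_1 = (13/18)/(6/11 + 13/18) = (13/18)/(251/198) = 143/251, so E[T_1 | X_0 = 1] = 1/π_1 = (6/11 + 13/18)/(13/18) = (251/198)/(13/18) = 251/143.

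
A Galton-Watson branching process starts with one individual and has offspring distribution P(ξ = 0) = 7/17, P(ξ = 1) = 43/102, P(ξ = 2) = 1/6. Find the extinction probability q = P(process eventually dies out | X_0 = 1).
q = 1

Mean offspring μ = 0·7/17 + 1·43/102 + 2·1/6 = 77/102 ≤ 1. For μ ≤ 1 with offspring not concentrated at 1, the Galton-Watson process goes extinct almost surely, so q = 1.
(Algebraic check: The pgf is f(s) = 7/17 + 43/102·s + 1/6·s². The extinction probability q is the smallest fixed point of f in [0, 1]. Setting s = f(s):
  1/6·s² + (43/102 − 1)·s + 7/17 = 0
  1/6·s² − (7/17 + 1/6)·s + 7/17 = 0
which factors as (s − 1)·(1/6·s − 7/17) = 0, giving roots s = 1 and s = (7/17)/(1/6) = 42/17. Since 42/17 ≥ 1, the smallest root in [0, 1] is s = 1.)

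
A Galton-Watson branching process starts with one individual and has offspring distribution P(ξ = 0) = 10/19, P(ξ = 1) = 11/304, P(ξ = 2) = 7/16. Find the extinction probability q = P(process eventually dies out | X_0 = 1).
q = 1

Mean offspring μ = 0·10/19 + 1·11/304 + 2·7/16 = 277/304 ≤ 1. For μ ≤ 1 with offspring not concentrated at 1, the Galton-Watson process goes extinct almost surely, so q = 1.
(Algebraic check: The pgf is f(s) = 10/19 + 11/304·s + 7/16·s². The extinction probability q is the smallest fixed point of f in [0, 1]. Setting s = f(s):
  7/16·s² + (11/304 − 1)·s + 10/19 = 0
  7/16·s² − (10/19 + 7/16)·s + 10/19 = 0
which factors as (s − 1)·(7/16·s − 10/19) = 0, giving roots s = 1 and s = (10/19)/(7/16) = 160/133. Since 160/133 ≥ 1, the smallest root in [0, 1] is s = 1.)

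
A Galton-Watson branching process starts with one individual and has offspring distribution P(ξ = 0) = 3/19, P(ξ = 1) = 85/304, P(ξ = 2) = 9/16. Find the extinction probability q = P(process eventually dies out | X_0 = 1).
q = 16/57

The pgf is f(s) = 3/19 + 85/304·s + 9/16·s². The extinction probability q is the smallest fixed point of f in [0, 1]. Setting s = f(s):
  9/16·s² + (85/304 − 1)·s + 3/19 = 0
  9/16·s² − (3/19 + 9/16)·s + 3/19 = 0
which factors as (s − 1)·(9/16·s − 3/19) = 0, giving roots s = 1 and s = (3/19)/(9/16) = 16/57.
Mean offspring μ = 85/304 + 2·9/16 = 427/304 > 1 (supercritical), so q < 1. The extinction probability is the smaller root: q = (3/19)/(9/16) = 16/57.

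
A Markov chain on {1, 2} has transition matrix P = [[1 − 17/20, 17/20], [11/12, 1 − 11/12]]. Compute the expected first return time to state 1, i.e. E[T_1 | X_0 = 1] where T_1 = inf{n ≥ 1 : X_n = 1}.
E[T_1 | X_0 = 1] = 1/π_1 = 106/55

For an irreducible recurrent Markov chain with stationary distribution π, E[T_i | X_0 = i] = 1/π_i (Kac's formula). Here π_1 = (11/12)/(17/20 + 11/12) = (11/12)/(53/30) = 55/106, so E[T_1 | X_0 = 1] = 1/π_1 = (17/20 + 11/12)/(11/12) = (53/30)/(11/12) = 106/55.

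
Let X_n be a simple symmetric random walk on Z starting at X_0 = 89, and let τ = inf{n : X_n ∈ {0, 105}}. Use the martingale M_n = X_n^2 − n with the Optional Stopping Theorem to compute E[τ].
E[τ] = 1424

M_n = X_n^2 − n is a martingale (since E[X_{n+1}^2 | F_n] = X_n^2 + 1). By OST (τ has finite mean in a bounded region), E[M_τ] = E[M_0] = X_0^2 − 0 = 89^2 = 7921. Also E[M_τ] = E[X_τ^2] − E[τ]. The walk exits at 0 or 105, with P(hit 105 first) = 89/105, so E[X_τ^2] = 105^2 · 89/105 + 0 = 9345. Thus E[τ] = E[X_τ^2] − E[M_τ] = 9345 − 7921 = 1424 = 89(105 − 89) = 1424.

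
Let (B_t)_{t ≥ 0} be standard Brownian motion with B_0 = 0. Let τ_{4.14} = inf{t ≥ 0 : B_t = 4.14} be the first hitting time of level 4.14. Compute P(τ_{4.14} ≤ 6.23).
P(τ_{4.14} ≤ 6.23) = 2(1 − Φ(4.14/√6.23)) = 2(1 − Φ(1.6587)) ≈ 0.0972

By the reflection principle for standard BM, P(τ_b ≤ t) = 2 · P(B_t ≥ b). Since B_t ~ N(0, t), P(B_t ≥ 4.14) = 1 − Φ(4.14/√t) = 1 − Φ(4.14/√6.23) = 1 − Φ(1.6587) ≈ 0.04859. Doubling: P(τ_{4.14} ≤ 6.23) ≈ 2 · 0.04859 = 0.09718 ≈ 0.0972.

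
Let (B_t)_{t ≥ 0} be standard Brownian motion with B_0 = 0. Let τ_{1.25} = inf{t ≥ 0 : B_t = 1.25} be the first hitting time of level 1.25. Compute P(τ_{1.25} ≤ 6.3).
P(τ_{1.25} ≤ 6.3) = 2(1 − Φ(1.25/√6.3)) = 2(1 − Φ(0.4980)) ≈ 0.6185

By the reflection principle for standard BM, P(τ_b ≤ t) = 2 · P(B_t ≥ b). Since B_t ~ N(0, t), P(B_t ≥ 1.25) = 1 − Φ(1.25/√t) = 1 − Φ(1.25/√6.3) = 1 − Φ(0.4980) ≈ 0.30924. Doubling: P(τ_{1.25} ≤ 6.3) ≈ 2 · 0.30924 = 0.61848 ≈ 0.6185.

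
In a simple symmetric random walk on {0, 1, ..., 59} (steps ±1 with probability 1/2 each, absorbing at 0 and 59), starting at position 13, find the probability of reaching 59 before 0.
P(hit 59 before 0) = 13/59

Let u_k = P(hit 59 before 0 | start at k). Then u_0 = 0, u_59 = 1, and u_k = u_{k-1}/2 + u_{k+1}/2 for 1 ≤ k ≤ 58. This harmonic recurrence is solved by u_k = k/59, giving u_13 = 13/59.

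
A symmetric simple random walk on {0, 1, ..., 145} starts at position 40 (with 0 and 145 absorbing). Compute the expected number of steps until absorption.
E[τ | X_0 = 40] = 4200

Let v_k = E[τ | X_0 = k]. Boundary: v_0 = v_145 = 0. Recurrence: v_k = 1 + (v_{k-1} + v_{k+1})/2 for 1 ≤ k ≤ 144. The particular solution to v_k − (v_{k-1} + v_{k+1})/2 = 1 is v_k = −k^2. Adding homogeneous solution A + B k and matching boundaries gives v_k = k (145 − k). Substituting k = 40: v_40 = 40 · 105 = 4200.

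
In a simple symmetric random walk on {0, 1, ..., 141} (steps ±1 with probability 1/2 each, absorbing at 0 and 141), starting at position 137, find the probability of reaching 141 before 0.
P(hit 141 before 0) = 137/141

Let u_k = P(hit 141 before 0 | start at k). Then u_0 = 0, u_141 = 1, and u_k = u_{k-1}/2 + u_{k+1}/2 for 1 ≤ k ≤ 140. This harmonic recurrence is solved by u_k = k/141, giving u_137 = 137/141.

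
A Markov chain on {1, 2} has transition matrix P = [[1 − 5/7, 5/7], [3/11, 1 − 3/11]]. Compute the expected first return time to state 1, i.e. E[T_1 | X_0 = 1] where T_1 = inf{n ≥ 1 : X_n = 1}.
E[T_1 | X_0 = 1] = 1/π_1 = 76/21

For an irreducible recurrent Markov chain with stationary distribution π, E[T_i | X_0 = i] = 1/π_i (Kac's formula). Here π_1 = (3/11)/(5/7 + 3/11) = (3/11)/(76/77) = 21/76, so E[T_1 | X_0 = 1] = 1/π_1 = (5/7 + 3/11)/(3/11) = (76/77)/(3/11) = 76/21.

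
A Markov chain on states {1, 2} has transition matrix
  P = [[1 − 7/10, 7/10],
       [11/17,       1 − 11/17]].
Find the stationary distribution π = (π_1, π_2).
π_1 = 110/229, π_2 = 119/229

Solve πP = π with π_1 + π_2 = 1. From πP = π: π_1 · (1 − 7/10) + π_2 · 11/17 = π_1 ⇒ π_2 · 11/17 = π_1 · 7/10 ⇒ π_2/π_1 = (7/10)/(11/17) = 119/110. Together with π_1 + π_2 = 1:
  π_1 = (11/17)/(7/10 + 11/17) = (11/17)/(229/170) = 110/229,
  π_2 = (7/10)/(7/10 + 11/17) = (7/10)/(229/170) = 119/229.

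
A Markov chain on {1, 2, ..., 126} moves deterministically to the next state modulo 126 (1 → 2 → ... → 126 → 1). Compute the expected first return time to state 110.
E[T_110 | X_0 = 110] = 126

The chain cycles deterministically, so starting at state 110 it returns in exactly 126 steps. Equivalently, the stationary distribution is uniform π_j = 1/126 for every state j, so by Kac's formula E[T_110] = 1/π_110 = 126.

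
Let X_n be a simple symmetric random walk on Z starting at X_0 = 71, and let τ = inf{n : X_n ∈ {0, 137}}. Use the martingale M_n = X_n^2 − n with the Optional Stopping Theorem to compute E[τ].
E[τ] = 4686

M_n = X_n^2 − n is a martingale (since E[X_{n+1}^2 | F_n] = X_n^2 + 1). By OST (τ has finite mean in a bounded region), E[M_τ] = E[M_0] = X_0^2 − 0 = 71^2 = 5041. Also E[M_τ] = E[X_τ^2] − E[τ]. The walk exits at 0 or 137, with P(hit 137 first) = 71/137, so E[X_τ^2] = 137^2 · 71/137 + 0 = 9727. Thus E[τ] = E[X_τ^2] − E[M_τ] = 9727 − 5041 = 4686 = 71(137 − 71) = 4686.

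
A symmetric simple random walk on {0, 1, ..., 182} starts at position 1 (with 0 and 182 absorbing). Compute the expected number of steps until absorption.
E[τ | X_0 = 1] = 181

Let v_k = E[τ | X_0 = k]. Boundary: v_0 = v_182 = 0. Recurrence: v_k = 1 + (v_{k-1} + v_{k+1})/2 for 1 ≤ k ≤ 181. The particular solution to v_k − (v_{k-1} + v_{k+1})/2 = 1 is v_k = −k^2. Adding homogeneous solution A + B k and matching boundaries gives v_k = k (182 − k). Substituting k = 1: v_1 = 1 · 181 = 181.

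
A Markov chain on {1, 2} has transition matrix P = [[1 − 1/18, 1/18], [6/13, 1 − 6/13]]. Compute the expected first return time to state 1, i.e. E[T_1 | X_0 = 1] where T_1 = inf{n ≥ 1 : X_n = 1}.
E[T_1 | X_0 = 1] = 1/π_1 = 121/108

For an irreducible recurrent Markov chain with stationary distribution π, E[T_i | X_0 = i] = 1/π_i (Kac's formula). Here π_1 = (6/13)/(1/18 + 6/13) = (6/13)/(121/234) = 108/121, so E[T_1 | X_0 = 1] = 1/π_1 = (1/18 + 6/13)/(6/13) = (121/234)/(6/13) = 121/108.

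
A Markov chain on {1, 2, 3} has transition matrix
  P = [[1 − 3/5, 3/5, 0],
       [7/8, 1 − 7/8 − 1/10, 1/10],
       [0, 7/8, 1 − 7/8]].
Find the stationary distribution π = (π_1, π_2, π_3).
π = (1225/2161, 840/2161, 96/2161)

This is a birth-death chain on three states, which satisfies detailed balance: π_1 · P_{12} = π_2 · P_{21} and π_2 · P_{23} = π_3 · P_{32}.
From π_1 · 3/5 = π_2 · 7/8: π_2/π_1 = (3/5)/(7/8) = 24/35.
From π_2 · 1/10 = π_3 · 7/8: π_3/π_2 = (1/10)/(7/8) = 4/35.
Take π_1 proportional to 1; then unnormalized π = (1, 24/35, 96/1225). Normalize by dividing by the sum 2161/1225:
  π = (1225/2161, 840/2161, 96/2161).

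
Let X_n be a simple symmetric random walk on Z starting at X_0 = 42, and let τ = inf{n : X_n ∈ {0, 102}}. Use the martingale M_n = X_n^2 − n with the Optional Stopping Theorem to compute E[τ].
E[τ] = 2520

M_n = X_n^2 − n is a martingale (since E[X_{n+1}^2 | F_n] = X_n^2 + 1). By OST (τ has finite mean in a bounded region), E[M_τ] = E[M_0] = X_0^2 − 0 = 42^2 = 1764. Also E[M_τ] = E[X_τ^2] − E[τ]. The walk exits at 0 or 102, with P(hit 102 first) = 42/102, so E[X_τ^2] = 102^2 · 42/102 + 0 = 4284. Thus E[τ] = E[X_τ^2] − E[M_τ] = 4284 − 1764 = 2520 = 42(102 − 42) = 2520.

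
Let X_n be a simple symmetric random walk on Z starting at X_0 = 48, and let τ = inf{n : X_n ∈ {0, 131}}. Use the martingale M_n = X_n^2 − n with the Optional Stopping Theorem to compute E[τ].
E[τ] = 3984

M_n = X_n^2 − n is a martingale (since E[X_{n+1}^2 | F_n] = X_n^2 + 1). By OST (τ has finite mean in a bounded region), E[M_τ] = E[M_0] = X_0^2 − 0 = 48^2 = 2304. Also E[M_τ] = E[X_τ^2] − E[τ]. The walk exits at 0 or 131, with P(hit 131 first) = 48/131, so E[X_τ^2] = 131^2 · 48/131 + 0 = 6288. Thus E[τ] = E[X_τ^2] − E[M_τ] = 6288 − 2304 = 3984 = 48(131 − 48) = 3984.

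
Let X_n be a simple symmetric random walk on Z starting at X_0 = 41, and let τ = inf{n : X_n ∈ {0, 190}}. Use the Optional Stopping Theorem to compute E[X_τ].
E[X_τ] = 41

X_n is a martingale and τ is a bounded-mean stopping time (indeed τ is finite a.s. with bounded expectation since the walk is in a bounded region). By the OST, E[X_τ] = E[X_0] = 41. Equivalently: E[X_τ] = 190 · P(hit 190 first) + 0 · P(hit 0 first) = 190 · (41/190) = 41.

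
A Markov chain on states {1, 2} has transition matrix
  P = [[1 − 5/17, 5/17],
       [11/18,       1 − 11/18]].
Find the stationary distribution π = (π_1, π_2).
π_1 = 187/277, π_2 = 90/277

Solve πP = π with π_1 + π_2 = 1. From πP = π: π_1 · (1 − 5/17) + π_2 · 11/18 = π_1 ⇒ π_2 · 11/18 = π_1 · 5/17 ⇒ π_2/π_1 = (5/17)/(11/18) = 90/187. Together with π_1 + π_2 = 1:
  π_1 = (11/18)/(5/17 + 11/18) = (11/18)/(277/306) = 187/277,
  π_2 = (5/17)/(5/17 + 11/18) = (5/17)/(277/306) = 90/277.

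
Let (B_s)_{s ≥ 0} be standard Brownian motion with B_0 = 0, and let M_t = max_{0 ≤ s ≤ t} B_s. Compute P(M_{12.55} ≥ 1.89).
P(M_{12.55} ≥ 1.89) = 2·P(B_{12.55} ≥ 1.89) = 2(1 − Φ(1.89/√12.55)) ≈ 0.5937

By the reflection principle for Brownian motion, P(M_t ≥ a) = 2 · P(B_t ≥ a) for a ≥ 0. Since B_t ~ N(0, t), P(B_t ≥ 1.89) = 1 − Φ(1.89/√t) = 1 − Φ(1.89/√12.55) = 1 − Φ(0.5335). So
  P(M_{12.55} ≥ 1.89) = 2(1 − Φ(0.5335)) ≈ 0.5937.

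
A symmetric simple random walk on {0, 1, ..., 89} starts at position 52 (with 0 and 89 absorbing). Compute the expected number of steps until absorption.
E[τ | X_0 = 52] = 1924

Let v_k = E[τ | X_0 = k]. Boundary: v_0 = v_89 = 0. Recurrence: v_k = 1 + (v_{k-1} + v_{k+1})/2 for 1 ≤ k ≤ 88. The particular solution to v_k − (v_{k-1} + v_{k+1})/2 = 1 is v_k = −k^2. Adding homogeneous solution A + B k and matching boundaries gives v_k = k (89 − k). Substituting k = 52: v_52 = 52 · 37 = 1924.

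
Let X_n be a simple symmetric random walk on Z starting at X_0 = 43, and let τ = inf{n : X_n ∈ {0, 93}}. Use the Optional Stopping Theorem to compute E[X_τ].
E[X_τ] = 43

X_n is a martingale and τ is a bounded-mean stopping time (indeed τ is finite a.s. with bounded expectation since the walk is in a bounded region). By the OST, E[X_τ] = E[X_0] = 43. Equivalently: E[X_τ] = 93 · P(hit 93 first) + 0 · P(hit 0 first) = 93 · (43/93) = 43.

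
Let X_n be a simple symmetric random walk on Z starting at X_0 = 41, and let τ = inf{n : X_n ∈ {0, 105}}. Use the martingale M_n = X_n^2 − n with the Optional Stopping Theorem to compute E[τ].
E[τ] = 2624

M_n = X_n^2 − n is a martingale (since E[X_{n+1}^2 | F_n] = X_n^2 + 1). By OST (τ has finite mean in a bounded region), E[M_τ] = E[M_0] = X_0^2 − 0 = 41^2 = 1681. Also E[M_τ] = E[X_τ^2] − E[τ]. The walk exits at 0 or 105, with P(hit 105 first) = 41/105, so E[X_τ^2] = 105^2 · 41/105 + 0 = 4305. Thus E[τ] = E[X_τ^2] − E[M_τ] = 4305 − 1681 = 2624 = 41(105 − 41) = 2624.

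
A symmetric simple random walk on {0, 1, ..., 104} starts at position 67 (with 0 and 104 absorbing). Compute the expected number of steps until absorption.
E[τ | X_0 = 67] = 2479

Let v_k = E[τ | X_0 = k]. Boundary: v_0 = v_104 = 0. Recurrence: v_k = 1 + (v_{k-1} + v_{k+1})/2 for 1 ≤ k ≤ 103. The particular solution to v_k − (v_{k-1} + v_{k+1})/2 = 1 is v_k = −k^2. Adding homogeneous solution A + B k and matching boundaries gives v_k = k (104 − k). Substituting k = 67: v_67 = 67 · 37 = 2479.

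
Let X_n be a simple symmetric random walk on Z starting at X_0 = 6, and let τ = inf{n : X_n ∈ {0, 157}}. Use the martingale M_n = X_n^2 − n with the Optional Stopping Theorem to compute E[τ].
E[τ] = 906

M_n = X_n^2 − n is a martingale (since E[X_{n+1}^2 | F_n] = X_n^2 + 1). By OST (τ has finite mean in a bounded region), E[M_τ] = E[M_0] = X_0^2 − 0 = 6^2 = 36. Also E[M_τ] = E[X_τ^2] − E[τ]. The walk exits at 0 or 157, with P(hit 157 first) = 6/157, so E[X_τ^2] = 157^2 · 6/157 + 0 = 942. Thus E[τ] = E[X_τ^2] − E[M_τ] = 942 − 36 = 906 = 6(157 − 6) = 906.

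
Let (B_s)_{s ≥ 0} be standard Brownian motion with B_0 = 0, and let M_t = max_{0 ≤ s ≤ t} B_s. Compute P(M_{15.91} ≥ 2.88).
P(M_{15.91} ≥ 2.88) = 2·P(B_{15.91} ≥ 2.88) = 2(1 − Φ(2.88/√15.91)) ≈ 0.4703

By the reflection principle for Brownian motion, P(M_t ≥ a) = 2 · P(B_t ≥ a) for a ≥ 0. Since B_t ~ N(0, t), P(B_t ≥ 2.88) = 1 − Φ(2.88/√t) = 1 − Φ(2.88/√15.91) = 1 − Φ(0.7220). So
  P(M_{15.91} ≥ 2.88) = 2(1 − Φ(0.7220)) ≈ 0.4703.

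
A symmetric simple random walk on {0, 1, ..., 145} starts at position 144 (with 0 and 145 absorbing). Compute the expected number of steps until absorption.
E[τ | X_0 = 144] = 144

Let v_k = E[τ | X_0 = k]. Boundary: v_0 = v_145 = 0. Recurrence: v_k = 1 + (v_{k-1} + v_{k+1})/2 for 1 ≤ k ≤ 144. The particular solution to v_k − (v_{k-1} + v_{k+1})/2 = 1 is v_k = −k^2. Adding homogeneous solution A + B k and matching boundaries gives v_k = k (145 − k). Substituting k = 144: v_144 = 144 · 1 = 144.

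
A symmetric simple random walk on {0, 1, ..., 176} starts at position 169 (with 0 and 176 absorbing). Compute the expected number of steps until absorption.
E[τ | X_0 = 169] = 1183

Let v_k = E[τ | X_0 = k]. Boundary: v_0 = v_176 = 0. Recurrence: v_k = 1 + (v_{k-1} + v_{k+1})/2 for 1 ≤ k ≤ 175. The particular solution to v_k − (v_{k-1} + v_{k+1})/2 = 1 is v_k = −k^2. Adding homogeneous solution A + B k and matching boundaries gives v_k = k (176 − k). Substituting k = 169: v_169 = 169 · 7 = 1183.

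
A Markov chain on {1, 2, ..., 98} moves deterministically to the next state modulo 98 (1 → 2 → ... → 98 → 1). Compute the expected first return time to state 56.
E[T_56 | X_0 = 56] = 98

The chain cycles deterministically, so starting at state 56 it returns in exactly 98 steps. Equivalently, the stationary distribution is uniform π_j = 1/98 for every state j, so by Kac's formula E[T_56] = 1/π_56 = 98.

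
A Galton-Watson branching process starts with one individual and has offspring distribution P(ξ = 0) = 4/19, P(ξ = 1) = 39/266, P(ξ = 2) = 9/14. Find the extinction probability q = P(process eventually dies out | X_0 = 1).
q = 56/171

The pgf is f(s) = 4/19 + 39/266·s + 9/14·s². The extinction probability q is the smallest fixed point of f in [0, 1]. Setting s = f(s):
  9/14·s² + (39/266 − 1)·s + 4/19 = 0
  9/14·s² − (4/19 + 9/14)·s + 4/19 = 0
which factors as (s − 1)·(9/14·s − 4/19) = 0, giving roots s = 1 and s = (4/19)/(9/14) = 56/171.
Mean offspring μ = 39/266 + 2·9/14 = 381/266 > 1 (supercritical), so q < 1. The extinction probability is the smaller root: q = (4/19)/(9/14) = 56/171.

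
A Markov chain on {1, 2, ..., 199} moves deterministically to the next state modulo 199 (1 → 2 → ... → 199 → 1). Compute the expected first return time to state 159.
E[T_159 | X_0 = 159] = 199

The chain cycles deterministically, so starting at state 159 it returns in exactly 199 steps. Equivalently, the stationary distribution is uniform π_j = 1/199 for every state j, so by Kac's formula E[T_159] = 1/π_159 = 199.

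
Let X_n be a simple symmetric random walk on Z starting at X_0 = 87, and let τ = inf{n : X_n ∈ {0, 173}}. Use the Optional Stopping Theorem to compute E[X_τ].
E[X_τ] = 87

X_n is a martingale and τ is a bounded-mean stopping time (indeed τ is finite a.s. with bounded expectation since the walk is in a bounded region). By the OST, E[X_τ] = E[X_0] = 87. Equivalently: E[X_τ] = 173 · P(hit 173 first) + 0 · P(hit 0 first) = 173 · (87/173) = 87.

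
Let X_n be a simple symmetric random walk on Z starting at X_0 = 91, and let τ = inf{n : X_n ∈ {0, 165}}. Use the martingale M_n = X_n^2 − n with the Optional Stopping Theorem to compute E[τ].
E[τ] = 6734

M_n = X_n^2 − n is a martingale (since E[X_{n+1}^2 | F_n] = X_n^2 + 1). By OST (τ has finite mean in a bounded region), E[M_τ] = E[M_0] = X_0^2 − 0 = 91^2 = 8281. Also E[M_τ] = E[X_τ^2] − E[τ]. The walk exits at 0 or 165, with P(hit 165 first) = 91/165, so E[X_τ^2] = 165^2 · 91/165 + 0 = 15015. Thus E[τ] = E[X_τ^2] − E[M_τ] = 15015 − 8281 = 6734 = 91(165 − 91) = 6734.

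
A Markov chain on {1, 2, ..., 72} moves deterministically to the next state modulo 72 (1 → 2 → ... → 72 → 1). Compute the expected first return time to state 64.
E[T_64 | X_0 = 64] = 72

The chain cycles deterministically, so starting at state 64 it returns in exactly 72 steps. Equivalently, the stationary distribution is uniform π_j = 1/72 for every state j, so by Kac's formula E[T_64] = 1/π_64 = 72.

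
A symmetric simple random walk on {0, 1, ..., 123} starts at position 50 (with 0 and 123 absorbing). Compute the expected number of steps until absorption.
E[τ | X_0 = 50] = 3650

Let v_k = E[τ | X_0 = k]. Boundary: v_0 = v_123 = 0. Recurrence: v_k = 1 + (v_{k-1} + v_{k+1})/2 for 1 ≤ k ≤ 122. The particular solution to v_k − (v_{k-1} + v_{k+1})/2 = 1 is v_k = −k^2. Adding homogeneous solution A + B k and matching boundaries gives v_k = k (123 − k). Substituting k = 50: v_50 = 50 · 73 = 3650.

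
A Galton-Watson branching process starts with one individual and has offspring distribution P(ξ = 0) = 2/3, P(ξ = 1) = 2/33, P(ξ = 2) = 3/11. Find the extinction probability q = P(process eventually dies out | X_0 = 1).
q = 1

Mean offspring μ = 0·2/3 + 1·2/33 + 2·3/11 = 20/33 ≤ 1. For μ ≤ 1 with offspring not concentrated at 1, the Galton-Watson process goes extinct almost surely, so q = 1.
(Algebraic check: The pgf is f(s) = 2/3 + 2/33·s + 3/11·s². The extinction probability q is the smallest fixed point of f in [0, 1]. Setting s = f(s):
  3/11·s² + (2/33 − 1)·s + 2/3 = 0
  3/11·s² − (2/3 + 3/11)·s + 2/3 = 0
which factors as (s − 1)·(3/11·s − 2/3) = 0, giving roots s = 1 and s = (2/3)/(3/11) = 22/9. Since 22/9 ≥ 1, the smallest root in [0, 1] is s = 1.)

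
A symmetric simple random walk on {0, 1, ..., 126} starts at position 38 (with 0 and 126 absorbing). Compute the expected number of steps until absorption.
E[τ | X_0 = 38] = 3344

Let v_k = E[τ | X_0 = k]. Boundary: v_0 = v_126 = 0. Recurrence: v_k = 1 + (v_{k-1} + v_{k+1})/2 for 1 ≤ k ≤ 125. The particular solution to v_k − (v_{k-1} + v_{k+1})/2 = 1 is v_k = −k^2. Adding homogeneous solution A + B k and matching boundaries gives v_k = k (126 − k). Substituting k = 38: v_38 = 38 · 88 = 3344.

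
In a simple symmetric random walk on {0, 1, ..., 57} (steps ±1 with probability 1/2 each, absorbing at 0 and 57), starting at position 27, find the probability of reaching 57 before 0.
P(hit 57 before 0) = 27/57 = 9/19

Let u_k = P(hit 57 before 0 | start at k). Then u_0 = 0, u_57 = 1, and u_k = u_{k-1}/2 + u_{k+1}/2 for 1 ≤ k ≤ 56. This harmonic recurrence is solved by u_k = k/57, giving u_27 = 27/57 = 9/19.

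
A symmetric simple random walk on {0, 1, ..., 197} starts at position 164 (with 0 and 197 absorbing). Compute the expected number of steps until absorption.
E[τ | X_0 = 164] = 5412

Let v_k = E[τ | X_0 = k]. Boundary: v_0 = v_197 = 0. Recurrence: v_k = 1 + (v_{k-1} + v_{k+1})/2 for 1 ≤ k ≤ 196. The particular solution to v_k − (v_{k-1} + v_{k+1})/2 = 1 is v_k = −k^2. Adding homogeneous solution A + B k and matching boundaries gives v_k = k (197 − k). Substituting k = 164: v_164 = 164 · 33 = 5412.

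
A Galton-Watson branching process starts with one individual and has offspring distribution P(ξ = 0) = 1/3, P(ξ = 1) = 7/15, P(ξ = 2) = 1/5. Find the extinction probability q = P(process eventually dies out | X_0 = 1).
q = 1

Mean offspring μ = 0·1/3 + 1·7/15 + 2·1/5 = 13/15 ≤ 1. For μ ≤ 1 with offspring not concentrated at 1, the Galton-Watson process goes extinct almost surely, so q = 1.
(Algebraic check: The pgf is f(s) = 1/3 + 7/15·s + 1/5·s². The extinction probability q is the smallest fixed point of f in [0, 1]. Setting s = f(s):
  1/5·s² + (7/15 − 1)·s + 1/3 = 0
  1/5·s² − (1/3 + 1/5)·s + 1/3 = 0
which factors as (s − 1)·(1/5·s − 1/3) = 0, giving roots s = 1 and s = (1/3)/(1/5) = 5/3. Since 5/3 ≥ 1, the smallest root in [0, 1] is s = 1.)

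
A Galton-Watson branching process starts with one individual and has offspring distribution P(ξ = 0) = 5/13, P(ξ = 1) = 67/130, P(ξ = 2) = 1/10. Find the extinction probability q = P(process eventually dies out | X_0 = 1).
q = 1

Mean offspring μ = 0·5/13 + 1·67/130 + 2·1/10 = 93/130 ≤ 1. For μ ≤ 1 with offspring not concentrated at 1, the Galton-Watson process goes extinct almost surely, so q = 1.
(Algebraic check: The pgf is f(s) = 5/13 + 67/130·s + 1/10·s². The extinction probability q is the smallest fixed point of f in [0, 1]. Setting s = f(s):
  1/10·s² + (67/130 − 1)·s + 5/13 = 0
  1/10·s² − (5/13 + 1/10)·s + 5/13 = 0
which factors as (s − 1)·(1/10·s − 5/13) = 0, giving roots s = 1 and s = (5/13)/(1/10) = 50/13. Since 50/13 ≥ 1, the smallest root in [0, 1] is s = 1.)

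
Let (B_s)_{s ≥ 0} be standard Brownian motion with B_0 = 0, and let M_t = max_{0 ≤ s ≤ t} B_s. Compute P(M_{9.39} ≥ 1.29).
P(M_{9.39} ≥ 1.29) = 2·P(B_{9.39} ≥ 1.29) = 2(1 − Φ(1.29/√9.39)) ≈ 0.6738

By the reflection principle for Brownian motion, P(M_t ≥ a) = 2 · P(B_t ≥ a) for a ≥ 0. Since B_t ~ N(0, t), P(B_t ≥ 1.29) = 1 − Φ(1.29/√t) = 1 − Φ(1.29/√9.39) = 1 − Φ(0.4210). So
  P(M_{9.39} ≥ 1.29) = 2(1 − Φ(0.4210)) ≈ 0.6738.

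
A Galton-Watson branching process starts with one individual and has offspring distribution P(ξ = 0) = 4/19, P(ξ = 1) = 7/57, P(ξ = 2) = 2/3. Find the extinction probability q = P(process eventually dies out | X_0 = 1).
q = 6/19

The pgf is f(s) = 4/19 + 7/57·s + 2/3·s². The extinction probability q is the smallest fixed point of f in [0, 1]. Setting s = f(s):
  2/3·s² + (7/57 − 1)·s + 4/19 = 0
  2/3·s² − (4/19 + 2/3)·s + 4/19 = 0
which factors as (s − 1)·(2/3·s − 4/19) = 0, giving roots s = 1 and s = (4/19)/(2/3) = 6/19.
Mean offspring μ = 7/57 + 2·2/3 = 83/57 > 1 (supercritical), so q < 1. The extinction probability is the smaller root: q = (4/19)/(2/3) = 6/19.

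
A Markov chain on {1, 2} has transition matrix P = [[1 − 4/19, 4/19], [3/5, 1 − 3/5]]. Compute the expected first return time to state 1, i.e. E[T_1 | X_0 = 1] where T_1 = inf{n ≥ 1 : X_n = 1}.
E[T_1 | X_0 = 1] = 1/π_1 = 77/57

For an irreducible recurrent Markov chain with stationary distribution π, E[T_i | X_0 = i] = 1/π_i (Kac's formula). Here π_1 = (3/5)/(4/19 + 3/5) = (3/5)/(77/95) = 57/77, so E[T_1 | X_0 = 1] = 1/π_1 = (4/19 + 3/5)/(3/5) = (77/95)/(3/5) = 77/57.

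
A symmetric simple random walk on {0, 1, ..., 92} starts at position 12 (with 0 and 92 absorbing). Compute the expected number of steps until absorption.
E[τ | X_0 = 12] = 960

Let v_k = E[τ | X_0 = k]. Boundary: v_0 = v_92 = 0. Recurrence: v_k = 1 + (v_{k-1} + v_{k+1})/2 for 1 ≤ k ≤ 91. The particular solution to v_k − (v_{k-1} + v_{k+1})/2 = 1 is v_k = −k^2. Adding homogeneous solution A + B k and matching boundaries gives v_k = k (92 − k). Substituting k = 12: v_12 = 12 · 80 = 960.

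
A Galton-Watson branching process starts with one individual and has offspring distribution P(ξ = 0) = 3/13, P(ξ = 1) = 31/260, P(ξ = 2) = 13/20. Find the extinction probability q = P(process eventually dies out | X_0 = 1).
q = 60/169

The pgf is f(s) = 3/13 + 31/260·s + 13/20·s². The extinction probability q is the smallest fixed point of f in [0, 1]. Setting s = f(s):
  13/20·s² + (31/260 − 1)·s + 3/13 = 0
  13/20·s² − (3/13 + 13/20)·s + 3/13 = 0
which factors as (s − 1)·(13/20·s − 3/13) = 0, giving roots s = 1 and s = (3/13)/(13/20) = 60/169.
Mean offspring μ = 31/260 + 2·13/20 = 369/260 > 1 (supercritical), so q < 1. The extinction probability is the smaller root: q = (3/13)/(13/20) = 60/169.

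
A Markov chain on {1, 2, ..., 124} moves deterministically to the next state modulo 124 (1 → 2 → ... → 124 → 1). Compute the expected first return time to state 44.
E[T_44 | X_0 = 44] = 124

The chain cycles deterministically, so starting at state 44 it returns in exactly 124 steps. Equivalently, the stationary distribution is uniform π_j = 1/124 for every state j, so by Kac's formula E[T_44] = 1/π_44 = 124.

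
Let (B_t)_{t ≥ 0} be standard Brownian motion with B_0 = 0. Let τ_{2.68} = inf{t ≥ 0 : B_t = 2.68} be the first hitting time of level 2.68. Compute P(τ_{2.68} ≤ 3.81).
P(τ_{2.68} ≤ 3.81) = 2(1 − Φ(2.68/√3.81)) = 2(1 − Φ(1.3730)) ≈ 0.1698

By the reflection principle for standard BM, P(τ_b ≤ t) = 2 · P(B_t ≥ b). Since B_t ~ N(0, t), P(B_t ≥ 2.68) = 1 − Φ(2.68/√t) = 1 − Φ(2.68/√3.81) = 1 − Φ(1.3730) ≈ 0.08488. Doubling: P(τ_{2.68} ≤ 3.81) ≈ 2 · 0.08488 = 0.16976 ≈ 0.1698.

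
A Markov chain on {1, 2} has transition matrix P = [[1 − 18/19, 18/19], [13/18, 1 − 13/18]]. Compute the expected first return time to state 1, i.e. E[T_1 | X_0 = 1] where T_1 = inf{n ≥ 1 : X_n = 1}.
E[T_1 | X_0 = 1] = 1/π_1 = 571/247

For an irreducible recurrent Markov chain with stationary distribution π, E[T_i | X_0 = i] = 1/π_i (Kac's formula). Here π_1 = (13/18)/(18/19 + 13/18) = (13/18)/(571/342) = 247/571, so E[T_1 | X_0 = 1] = 1/π_1 = (18/19 + 13/18)/(13/18) = (571/342)/(13/18) = 571/247.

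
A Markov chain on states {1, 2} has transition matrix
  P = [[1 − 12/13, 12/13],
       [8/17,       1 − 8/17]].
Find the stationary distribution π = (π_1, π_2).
π_1 = 26/77, π_2 = 51/77

Solve πP = π with π_1 + π_2 = 1. From πP = π: π_1 · (1 − 12/13) + π_2 · 8/17 = π_1 ⇒ π_2 · 8/17 = π_1 · 12/13 ⇒ π_2/π_1 = (12/13)/(8/17) = 51/26. Together with π_1 + π_2 = 1:
  π_1 = (8/17)/(12/13 + 8/17) = (8/17)/(308/221) = 26/77,
  π_2 = (12/13)/(12/13 + 8/17) = (12/13)/(308/221) = 51/77.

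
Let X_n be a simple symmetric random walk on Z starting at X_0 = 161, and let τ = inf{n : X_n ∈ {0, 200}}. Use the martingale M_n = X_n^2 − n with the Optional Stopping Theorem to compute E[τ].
E[τ] = 6279

M_n = X_n^2 − n is a martingale (since E[X_{n+1}^2 | F_n] = X_n^2 + 1). By OST (τ has finite mean in a bounded region), E[M_τ] = E[M_0] = X_0^2 − 0 = 161^2 = 25921. Also E[M_τ] = E[X_τ^2] − E[τ]. The walk exits at 0 or 200, with P(hit 200 first) = 161/200, so E[X_τ^2] = 200^2 · 161/200 + 0 = 32200. Thus E[τ] = E[X_τ^2] − E[M_τ] = 32200 − 25921 = 6279 = 161(200 − 161) = 6279.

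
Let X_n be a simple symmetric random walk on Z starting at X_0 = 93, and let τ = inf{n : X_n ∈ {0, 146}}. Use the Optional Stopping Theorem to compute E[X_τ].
E[X_τ] = 93

X_n is a martingale and τ is a bounded-mean stopping time (indeed τ is finite a.s. with bounded expectation since the walk is in a bounded region). By the OST, E[X_τ] = E[X_0] = 93. Equivalently: E[X_τ] = 146 · P(hit 146 first) + 0 · P(hit 0 first) = 146 · (93/146) = 93.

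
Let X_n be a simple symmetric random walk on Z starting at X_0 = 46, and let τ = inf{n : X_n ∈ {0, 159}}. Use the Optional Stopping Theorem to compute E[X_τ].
E[X_τ] = 46

X_n is a martingale and τ is a bounded-mean stopping time (indeed τ is finite a.s. with bounded expectation since the walk is in a bounded region). By the OST, E[X_τ] = E[X_0] = 46. Equivalently: E[X_τ] = 159 · P(hit 159 first) + 0 · P(hit 0 first) = 159 · (46/159) = 46.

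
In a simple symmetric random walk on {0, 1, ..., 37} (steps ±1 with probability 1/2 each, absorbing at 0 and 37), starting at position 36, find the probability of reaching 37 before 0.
P(hit 37 before 0) = 36/37

Let u_k = P(hit 37 before 0 | start at k). Then u_0 = 0, u_37 = 1, and u_k = u_{k-1}/2 + u_{k+1}/2 for 1 ≤ k ≤ 36. This harmonic recurrence is solved by u_k = k/37, giving u_36 = 36/37.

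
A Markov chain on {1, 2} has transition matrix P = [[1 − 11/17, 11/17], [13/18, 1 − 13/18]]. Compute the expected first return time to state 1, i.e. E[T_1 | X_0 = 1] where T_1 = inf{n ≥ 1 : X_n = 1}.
E[T_1 | X_0 = 1] = 1/π_1 = 419/221

For an irreducible recurrent Markov chain with stationary distribution π, E[T_i | X_0 = i] = 1/π_i (Kac's formula). Here π_1 = (13/18)/(11/17 + 13/18) = (13/18)/(419/306) = 221/419, so E[T_1 | X_0 = 1] = 1/π_1 = (11/17 + 13/18)/(13/18) = (419/306)/(13/18) = 419/221.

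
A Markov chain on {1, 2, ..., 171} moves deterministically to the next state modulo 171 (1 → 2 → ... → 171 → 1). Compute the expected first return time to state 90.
E[T_90 | X_0 = 90] = 171

The chain cycles deterministically, so starting at state 90 it returns in exactly 171 steps. Equivalently, the stationary distribution is uniform π_j = 1/171 for every state j, so by Kac's formula E[T_90] = 1/π_90 = 171.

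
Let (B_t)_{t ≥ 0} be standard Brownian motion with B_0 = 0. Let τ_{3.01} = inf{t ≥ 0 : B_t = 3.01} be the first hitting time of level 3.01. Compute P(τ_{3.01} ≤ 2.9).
P(τ_{3.01} ≤ 2.9) = 2(1 − Φ(3.01/√2.9)) = 2(1 − Φ(1.7675)) ≈ 0.0771

By the reflection principle for standard BM, P(τ_b ≤ t) = 2 · P(B_t ≥ b). Since B_t ~ N(0, t), P(B_t ≥ 3.01) = 1 − Φ(3.01/√t) = 1 − Φ(3.01/√2.9) = 1 − Φ(1.7675) ≈ 0.03857. Doubling: P(τ_{3.01} ≤ 2.9) ≈ 2 · 0.03857 = 0.07714 ≈ 0.0771.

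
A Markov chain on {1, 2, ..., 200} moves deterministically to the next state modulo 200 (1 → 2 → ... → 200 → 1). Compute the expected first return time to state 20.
E[T_20 | X_0 = 20] = 200

The chain cycles deterministically, so starting at state 20 it returns in exactly 200 steps. Equivalently, the stationary distribution is uniform π_j = 1/200 for every state j, so by Kac's formula E[T_20] = 1/π_20 = 200.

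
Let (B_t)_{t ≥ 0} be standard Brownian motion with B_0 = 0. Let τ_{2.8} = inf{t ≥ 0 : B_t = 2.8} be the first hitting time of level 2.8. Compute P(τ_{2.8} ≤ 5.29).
P(τ_{2.8} ≤ 5.29) = 2(1 − Φ(2.8/√5.29)) = 2(1 − Φ(1.2174)) ≈ 0.2235

By the reflection principle for standard BM, P(τ_b ≤ t) = 2 · P(B_t ≥ b). Since B_t ~ N(0, t), P(B_t ≥ 2.8) = 1 − Φ(2.8/√t) = 1 − Φ(2.8/√5.29) = 1 − Φ(1.2174) ≈ 0.11173. Doubling: P(τ_{2.8} ≤ 5.29) ≈ 2 · 0.11173 = 0.22346 ≈ 0.2235.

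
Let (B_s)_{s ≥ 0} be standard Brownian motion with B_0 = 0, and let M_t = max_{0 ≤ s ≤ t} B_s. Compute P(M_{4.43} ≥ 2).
P(M_{4.43} ≥ 2) = 2·P(B_{4.43} ≥ 2) = 2(1 − Φ(2/√4.43)) ≈ 0.3420

By the reflection principle for Brownian motion, P(M_t ≥ a) = 2 · P(B_t ≥ a) for a ≥ 0. Since B_t ~ N(0, t), P(B_t ≥ 2) = 1 − Φ(2/√t) = 1 − Φ(2/√4.43) = 1 − Φ(0.9502). So
  P(M_{4.43} ≥ 2) = 2(1 − Φ(0.9502)) ≈ 0.3420.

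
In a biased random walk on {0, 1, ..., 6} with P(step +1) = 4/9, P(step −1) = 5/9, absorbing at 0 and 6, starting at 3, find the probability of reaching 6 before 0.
P(hit 6 before 0) = (1 − (5/4)^3) / (1 − (5/4)^6) = 64/189

Let u_k denote P(reach 6 before 0 | start at k). Boundary: u_0 = 0, u_6 = 1. Recurrence: u_k = 4/9·u_{k+1} + 5/9·u_{k-1} for 1 ≤ k ≤ 5. Try u_k = A + B·r^k with r = q/p = (5/9)/(4/9) = 5/4. Substitution satisfies the recurrence; boundary conditions give:
  u_k = (1 − r^k) / (1 − r^N) = (1 − (5/4)^3) / (1 − (5/4)^6) = 64/189.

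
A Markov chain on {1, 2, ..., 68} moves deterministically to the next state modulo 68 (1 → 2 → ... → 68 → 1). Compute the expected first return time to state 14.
E[T_14 | X_0 = 14] = 68

The chain cycles deterministically, so starting at state 14 it returns in exactly 68 steps. Equivalently, the stationary distribution is uniform π_j = 1/68 for every state j, so by Kac's formula E[T_14] = 1/π_14 = 68.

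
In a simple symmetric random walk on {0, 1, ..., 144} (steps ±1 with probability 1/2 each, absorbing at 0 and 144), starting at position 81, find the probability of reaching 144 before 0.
P(hit 144 before 0) = 81/144 = 9/16

Let u_k = P(hit 144 before 0 | start at k). Then u_0 = 0, u_144 = 1, and u_k = u_{k-1}/2 + u_{k+1}/2 for 1 ≤ k ≤ 143. This harmonic recurrence is solved by u_k = k/144, giving u_81 = 81/144 = 9/16.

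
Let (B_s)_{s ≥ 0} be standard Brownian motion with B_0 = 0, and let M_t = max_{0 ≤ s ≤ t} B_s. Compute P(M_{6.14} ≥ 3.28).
P(M_{6.14} ≥ 3.28) = 2·P(B_{6.14} ≥ 3.28) = 2(1 − Φ(3.28/√6.14)) ≈ 0.1856

By the reflection principle for Brownian motion, P(M_t ≥ a) = 2 · P(B_t ≥ a) for a ≥ 0. Since B_t ~ N(0, t), P(B_t ≥ 3.28) = 1 − Φ(3.28/√t) = 1 − Φ(3.28/√6.14) = 1 − Φ(1.3237). So
  P(M_{6.14} ≥ 3.28) = 2(1 − Φ(1.3237)) ≈ 0.1856.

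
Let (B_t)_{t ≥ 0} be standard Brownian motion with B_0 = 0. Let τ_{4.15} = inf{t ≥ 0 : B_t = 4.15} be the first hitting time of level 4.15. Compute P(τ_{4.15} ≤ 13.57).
P(τ_{4.15} ≤ 13.57) = 2(1 − Φ(4.15/√13.57)) = 2(1 − Φ(1.1266)) ≈ 0.2599

By the reflection principle for standard BM, P(τ_b ≤ t) = 2 · P(B_t ≥ b). Since B_t ~ N(0, t), P(B_t ≥ 4.15) = 1 − Φ(4.15/√t) = 1 − Φ(4.15/√13.57) = 1 − Φ(1.1266) ≈ 0.12996. Doubling: P(τ_{4.15} ≤ 13.57) ≈ 2 · 0.12996 = 0.25992 ≈ 0.2599.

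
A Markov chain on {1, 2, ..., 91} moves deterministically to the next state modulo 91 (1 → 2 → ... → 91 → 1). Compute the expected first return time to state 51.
E[T_51 | X_0 = 51] = 91

The chain cycles deterministically, so starting at state 51 it returns in exactly 91 steps. Equivalently, the stationary distribution is uniform π_j = 1/91 for every state j, so by Kac's formula E[T_51] = 1/π_51 = 91.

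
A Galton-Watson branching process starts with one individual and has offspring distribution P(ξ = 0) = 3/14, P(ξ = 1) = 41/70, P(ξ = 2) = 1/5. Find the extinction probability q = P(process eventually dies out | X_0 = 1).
q = 1

Mean offspring μ = 0·3/14 + 1·41/70 + 2·1/5 = 69/70 ≤ 1. For μ ≤ 1 with offspring not concentrated at 1, the Galton-Watson process goes extinct almost surely, so q = 1.
(Algebraic check: The pgf is f(s) = 3/14 + 41/70·s + 1/5·s². The extinction probability q is the smallest fixed point of f in [0, 1]. Setting s = f(s):
  1/5·s² + (41/70 − 1)·s + 3/14 = 0
  1/5·s² − (3/14 + 1/5)·s + 3/14 = 0
which factors as (s − 1)·(1/5·s − 3/14) = 0, giving roots s = 1 and s = (3/14)/(1/5) = 15/14. Since 15/14 ≥ 1, the smallest root in [0, 1] is s = 1.)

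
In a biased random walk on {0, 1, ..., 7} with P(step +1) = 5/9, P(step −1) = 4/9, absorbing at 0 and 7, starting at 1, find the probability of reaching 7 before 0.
P(hit 7 before 0) = (1 − (4/5)^1) / (1 − (4/5)^7) = 15625/61741

Let u_k denote P(reach 7 before 0 | start at k). Boundary: u_0 = 0, u_7 = 1. Recurrence: u_k = 5/9·u_{k+1} + 4/9·u_{k-1} for 1 ≤ k ≤ 6. Try u_k = A + B·r^k with r = q/p = (4/9)/(5/9) = 4/5. Substitution satisfies the recurrence; boundary conditions give:
  u_k = (1 − r^k) / (1 − r^N) = (1 − (4/5)^1) / (1 − (4/5)^7) = 15625/61741.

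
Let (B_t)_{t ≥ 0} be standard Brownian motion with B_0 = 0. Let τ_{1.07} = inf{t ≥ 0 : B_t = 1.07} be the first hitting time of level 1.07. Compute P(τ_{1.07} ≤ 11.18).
P(τ_{1.07} ≤ 11.18) = 2(1 − Φ(1.07/√11.18)) = 2(1 − Φ(0.3200)) ≈ 0.7490

By the reflection principle for standard BM, P(τ_b ≤ t) = 2 · P(B_t ≥ b). Since B_t ~ N(0, t), P(B_t ≥ 1.07) = 1 − Φ(1.07/√t) = 1 − Φ(1.07/√11.18) = 1 − Φ(0.3200) ≈ 0.37448. Doubling: P(τ_{1.07} ≤ 11.18) ≈ 2 · 0.37448 = 0.74896 ≈ 0.7490.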